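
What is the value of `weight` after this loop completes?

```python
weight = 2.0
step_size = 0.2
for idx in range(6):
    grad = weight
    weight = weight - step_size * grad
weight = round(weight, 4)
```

Gradient descent: w = 2.0 * (1 - 0.2)^6
`weight` takes the values: 2.0 → 1.6 → 1.28 → 1.024 → 0.8192 → 0.65536 → 0.524288 → 0.5243

Answer: 0.5243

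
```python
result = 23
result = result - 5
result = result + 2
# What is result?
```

Trace:
`result = 23` → result = 23
`result = result - 5` → result = 18
`result = result + 2` → result = 20
So result = 20

Answer: 20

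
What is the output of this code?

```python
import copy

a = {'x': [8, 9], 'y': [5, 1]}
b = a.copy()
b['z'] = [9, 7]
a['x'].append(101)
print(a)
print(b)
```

Key concept: shallow copy of dict with mutable values.
Step by step:
`a = {'x': [8, 9], 'y': [5, 1]}` → a = {'x': [8, 9], 'y': [5, 1]}
`b = a.copy()` → b = {'x': [8, 9], 'y': [5, 1]}
`b['z'] = [9, 7]` → b = {'x': [8, 9], 'y': [5, 1], 'z': [9, 7]}
`a['x'].append(101)` → a = {'x': [8, 9, 101], 'y': [5, 1]}; b = {'x': [8, 9, 101], 'y': [5, 1], 'z': [9, 7]}
`print(a)` → prints {'x': [8, 9, 101], 'y': [5, 1]}
`print(b)` → prints {'x': [8, 9, 101], 'y': [5, 1], 'z': [9, 7]}

Answer:
{'x': [8, 9, 101], 'y': [5, 1]}
{'x': [8, 9, 101], 'y': [5, 1], 'z': [9, 7]}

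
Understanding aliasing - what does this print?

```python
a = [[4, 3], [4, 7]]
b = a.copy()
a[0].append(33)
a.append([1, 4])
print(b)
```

Key concept: shallow copy with nested lists.
Step by step:
`a = [[4, 3], [4, 7]]` → a = [[4, 3], [4, 7]]
`b = a.copy()` → b = [[4, 3], [4, 7]]
`a[0].append(33)` → a = [[4, 3, 33], [4, 7]]; b = [[4, 3, 33], [4, 7]]
`a.append([1, 4])` → a = [[4, 3, 33], [4, 7], [1, 4]]
`print(b)` → prints [[4, 3, 33], [4, 7]]

Answer: [[4, 3, 33], [4, 7]]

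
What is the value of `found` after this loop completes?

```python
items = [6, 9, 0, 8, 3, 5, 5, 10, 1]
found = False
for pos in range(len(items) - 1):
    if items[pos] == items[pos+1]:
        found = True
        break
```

Check consecutive duplicates in [6, 9, 0, 8, 3, 5, 5, 10, 1]
`found` takes the values: False → True

Answer: True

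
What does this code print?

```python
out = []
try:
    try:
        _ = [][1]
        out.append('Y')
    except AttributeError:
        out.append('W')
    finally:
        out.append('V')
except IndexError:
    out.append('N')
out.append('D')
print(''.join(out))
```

Execution trace: 'V' (finally) → 'N' (outer except IndexError) → 'D' (after the try/except). Output: VND

Answer: VND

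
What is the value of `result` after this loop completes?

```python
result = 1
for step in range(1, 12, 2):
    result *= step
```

Product of 1, 3, 5, ... up to 11
`result` takes the values: 1 → 3 → 15 → 105 → 945 → 10395

Answer: 10395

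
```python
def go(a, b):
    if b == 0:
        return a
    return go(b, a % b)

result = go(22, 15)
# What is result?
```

go(22, 15) -> go(15, 7) -> go(7, 1) -> go(1, 0) -> 1

Answer: 1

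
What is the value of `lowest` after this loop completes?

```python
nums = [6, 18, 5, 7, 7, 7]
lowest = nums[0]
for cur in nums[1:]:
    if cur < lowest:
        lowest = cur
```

Minimum of [6, 18, 5, 7, 7, 7]
`lowest` takes the values: 6 → 5

Answer: 5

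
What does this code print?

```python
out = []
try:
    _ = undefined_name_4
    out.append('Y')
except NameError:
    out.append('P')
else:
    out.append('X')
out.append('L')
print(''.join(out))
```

Execution trace: 'P' (except NameError) → 'L' (after the try/except). Output: PL

Answer: PL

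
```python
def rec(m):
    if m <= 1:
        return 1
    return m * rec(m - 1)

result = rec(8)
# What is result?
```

rec(8) = 8 * 7 * 6 * 5 * 4 * 3 * 2 * 1 = 40320

Answer: 40320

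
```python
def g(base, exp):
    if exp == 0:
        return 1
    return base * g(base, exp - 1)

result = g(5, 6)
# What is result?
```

g(5, 6) = 5 * 5 * 5 * 5 * 5 * 5 = 15625

Answer: 15625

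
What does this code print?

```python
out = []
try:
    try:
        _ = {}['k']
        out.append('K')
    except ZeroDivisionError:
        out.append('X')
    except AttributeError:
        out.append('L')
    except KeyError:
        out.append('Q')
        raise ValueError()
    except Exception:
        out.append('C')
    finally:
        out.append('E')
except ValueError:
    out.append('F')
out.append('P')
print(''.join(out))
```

Execution trace: 'Q' (inner except KeyError) → 'E' (inner finally) → 'F' (outer except ValueError) → 'P' (after the try/except). Output: QEFP

Answer: QEFP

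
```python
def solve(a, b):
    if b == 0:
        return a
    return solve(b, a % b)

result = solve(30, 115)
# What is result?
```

solve(30, 115) -> solve(115, 30) -> solve(30, 25) -> solve(25, 5) -> solve(5, 0) -> 5

Answer: 5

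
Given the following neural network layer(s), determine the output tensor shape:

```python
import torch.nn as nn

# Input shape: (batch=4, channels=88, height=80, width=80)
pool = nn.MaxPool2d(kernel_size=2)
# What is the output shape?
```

Input: (4, 88, 80, 80) -> Output: (4, 88, 40, 40)

Answer: (4, 88, 40, 40)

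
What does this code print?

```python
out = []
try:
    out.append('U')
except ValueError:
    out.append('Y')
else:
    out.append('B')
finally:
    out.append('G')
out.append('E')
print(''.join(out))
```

Execution trace: 'U' (try body, no exception) → 'B' (else) → 'G' (finally) → 'E' (after the try/except). Output: UBGE

Answer: UBGE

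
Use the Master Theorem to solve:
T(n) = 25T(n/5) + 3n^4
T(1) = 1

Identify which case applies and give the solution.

a=25, b=5, f(n)=3n^4. log_5(25) = 2. Since c=4 > 2 and the regularity condition holds (25(n/5)^4 = (25/5^4)n^4 with 25/5^4 < 1), Case 3 applies: T(n) = Θ(f(n)) = O(n^4).

Answer: O(n^4) - Case 3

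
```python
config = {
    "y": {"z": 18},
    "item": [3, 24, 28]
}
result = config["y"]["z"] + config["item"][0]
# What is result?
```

Trace:
`config = { ...` → config = {'y': {'z': 18}, 'item': [3, 24, 28]}
`result = config["y"]["z"] + config["item"][0]` → result = 21
So result = 21

Answer: 21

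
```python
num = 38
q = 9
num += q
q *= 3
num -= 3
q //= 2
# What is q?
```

Trace:
`num = 38` → num = 38
`q = 9` → q = 9
`num += q` → num = 47
`q *= 3` → q = 27
`num -= 3` → num = 44
`q //= 2` → q = 13
So q = 13

Answer: 13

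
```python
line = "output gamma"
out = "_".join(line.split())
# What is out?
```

Trace:
`line = "output gamma"` → line = 'output gamma'
`out = "_".join(line.split())` → out = 'output_gamma'
So out = 'output_gamma'

Answer: 'output_gamma'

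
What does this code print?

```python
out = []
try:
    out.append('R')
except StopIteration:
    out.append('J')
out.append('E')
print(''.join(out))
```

Execution trace: 'R' (try body, no exception) → 'E' (after the try/except). Output: RE

Answer: RE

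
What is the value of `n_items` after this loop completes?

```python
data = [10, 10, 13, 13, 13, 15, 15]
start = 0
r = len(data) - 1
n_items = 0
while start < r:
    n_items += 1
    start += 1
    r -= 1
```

Iterations until pointers meet (list length 7)
`n_items` takes the values: 0 → 1 → 2 → 3

Answer: 3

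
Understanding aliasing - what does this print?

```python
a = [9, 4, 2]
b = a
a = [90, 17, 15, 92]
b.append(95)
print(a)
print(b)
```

Key concept: rebinding vs mutation: a is rebound to a new list, b still points at the original.
Step by step:
`a = [9, 4, 2]` → a = [9, 4, 2]
`b = a` → b = [9, 4, 2] (same object as a)
`a = [90, 17, 15, 92]` → a = [90, 17, 15, 92]
`b.append(95)` → b = [9, 4, 2, 95]
`print(a)` → prints [90, 17, 15, 92]
`print(b)` → prints [9, 4, 2, 95]

Answer:
[90, 17, 15, 92]
[9, 4, 2, 95]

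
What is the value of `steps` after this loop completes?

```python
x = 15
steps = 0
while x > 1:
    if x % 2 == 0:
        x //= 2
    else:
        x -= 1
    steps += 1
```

Steps to reduce 15 to 1
`steps` takes the values: 0 → 1 → 2 → 3 → 4 → 5 → 6

Answer: 6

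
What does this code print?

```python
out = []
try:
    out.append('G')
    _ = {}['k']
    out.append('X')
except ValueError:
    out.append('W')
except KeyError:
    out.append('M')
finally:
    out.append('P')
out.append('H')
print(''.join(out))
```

Execution trace: 'G' (try body) → 'M' (except KeyError) → 'P' (finally) → 'H' (after the try/except). Output: GMPH

Answer: GMPH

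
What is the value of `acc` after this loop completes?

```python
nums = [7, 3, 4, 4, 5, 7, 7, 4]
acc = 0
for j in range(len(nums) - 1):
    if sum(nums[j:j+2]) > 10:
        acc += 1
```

Count windows with sum > 10
`acc` takes the values: 0 → 1 → 2 → 3

Answer: 3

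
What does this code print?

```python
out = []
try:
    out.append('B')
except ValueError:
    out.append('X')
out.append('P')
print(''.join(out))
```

Execution trace: 'B' (try body, no exception) → 'P' (after the try/except). Output: BP

Answer: BP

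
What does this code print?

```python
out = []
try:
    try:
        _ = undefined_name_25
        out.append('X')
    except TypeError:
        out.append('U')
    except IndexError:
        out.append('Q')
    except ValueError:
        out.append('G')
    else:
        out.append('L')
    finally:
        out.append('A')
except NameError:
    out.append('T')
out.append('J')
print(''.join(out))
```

Execution trace: 'A' (finally) → 'T' (outer except NameError) → 'J' (after the try/except). Output: ATJ

Answer: ATJ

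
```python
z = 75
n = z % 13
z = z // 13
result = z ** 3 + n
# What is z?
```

Trace:
`z = 75` → z = 75
`n = z % 13` → n = 10
`z = z // 13` → z = 5
`result = z ** 3 + n` → result = 135
So z = 5

Answer: 5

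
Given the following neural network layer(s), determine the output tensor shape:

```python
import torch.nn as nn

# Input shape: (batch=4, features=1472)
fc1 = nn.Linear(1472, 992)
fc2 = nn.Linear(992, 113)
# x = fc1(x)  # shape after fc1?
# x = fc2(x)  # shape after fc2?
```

Input: (4, 1472) -> after fc1: (4, 992) -> Output: (4, 113)

Answer: (4, 113)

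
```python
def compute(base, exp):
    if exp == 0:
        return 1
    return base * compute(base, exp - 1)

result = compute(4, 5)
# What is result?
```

compute(4, 5) = 4 * 4 * 4 * 4 * 4 = 1024

Answer: 1024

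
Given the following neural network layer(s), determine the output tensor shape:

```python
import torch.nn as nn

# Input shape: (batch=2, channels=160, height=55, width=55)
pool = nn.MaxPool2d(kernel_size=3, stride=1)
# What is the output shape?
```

Input: (2, 160, 55, 55) -> Output: (2, 160, 53, 53)

Answer: (2, 160, 53, 53)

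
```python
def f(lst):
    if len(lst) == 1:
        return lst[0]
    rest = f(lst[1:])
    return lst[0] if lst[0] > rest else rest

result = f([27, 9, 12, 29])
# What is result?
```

Recursive max over [27, 9, 12, 29] = 29

Answer: 29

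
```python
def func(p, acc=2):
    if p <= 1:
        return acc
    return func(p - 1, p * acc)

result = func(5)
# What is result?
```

Accumulator trace (n, acc): (5, 2) -> (4, 10) -> (3, 40) -> (2, 120) -> (1, 240) -> return 240

Answer: 240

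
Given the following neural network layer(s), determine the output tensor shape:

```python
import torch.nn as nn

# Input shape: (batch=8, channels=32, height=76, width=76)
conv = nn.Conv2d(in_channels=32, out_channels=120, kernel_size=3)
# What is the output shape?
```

Input: (8, 32, 76, 76) -> Output: (8, 120, 74, 74)

Answer: (8, 120, 74, 74)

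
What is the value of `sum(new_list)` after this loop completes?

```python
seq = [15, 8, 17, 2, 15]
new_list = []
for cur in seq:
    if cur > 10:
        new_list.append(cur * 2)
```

Sum of doubled values > 10
`new_list` takes the values: [] → [30] → [30, 34] → [30, 34, 30]
So `sum(new_list)` = 94

Answer: 94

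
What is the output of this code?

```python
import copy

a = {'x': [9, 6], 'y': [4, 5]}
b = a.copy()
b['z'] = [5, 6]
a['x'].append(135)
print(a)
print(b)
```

Key concept: shallow copy of dict with mutable values.
Step by step:
`a = {'x': [9, 6], 'y': [4, 5]}` → a = {'x': [9, 6], 'y': [4, 5]}
`b = a.copy()` → b = {'x': [9, 6], 'y': [4, 5]}
`b['z'] = [5, 6]` → b = {'x': [9, 6], 'y': [4, 5], 'z': [5, 6]}
`a['x'].append(135)` → a = {'x': [9, 6, 135], 'y': [4, 5]}; b = {'x': [9, 6, 135], 'y': [4, 5], 'z': [5, 6]}
`print(a)` → prints {'x': [9, 6, 135], 'y': [4, 5]}
`print(b)` → prints {'x': [9, 6, 135], 'y': [4, 5], 'z': [5, 6]}

Answer:
{'x': [9, 6, 135], 'y': [4, 5]}
{'x': [9, 6, 135], 'y': [4, 5], 'z': [5, 6]}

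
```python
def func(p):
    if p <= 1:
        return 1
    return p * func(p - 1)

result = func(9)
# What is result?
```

func(9) = 9 * 8 * 7 * 6 * 5 * 4 * 3 * 2 * 1 = 362880

Answer: 362880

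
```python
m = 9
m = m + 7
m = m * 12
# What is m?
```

Trace:
`m = 9` → m = 9
`m = m + 7` → m = 16
`m = m * 12` → m = 192
So m = 192

Answer: 192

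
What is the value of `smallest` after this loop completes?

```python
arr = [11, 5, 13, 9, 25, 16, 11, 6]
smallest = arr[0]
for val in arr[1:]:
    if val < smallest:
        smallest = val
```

Minimum of [11, 5, 13, 9, 25, 16, 11, 6]
`smallest` takes the values: 11 → 5

Answer: 5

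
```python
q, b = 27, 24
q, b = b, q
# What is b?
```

Trace:
`q, b = 27, 24` → q = 27; b = 24
`q, b = b, q` → q = 24; b = 27
So b = 27

Answer: 27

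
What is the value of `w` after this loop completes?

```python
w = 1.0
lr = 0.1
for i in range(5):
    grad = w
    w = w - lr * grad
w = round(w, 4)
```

Gradient descent: w = 1.0 * (1 - 0.1)^5
`w` takes the values: 1.0 → 0.9 → 0.81 → 0.729 → 0.6561 → 0.59049 → 0.5905

Answer: 0.5905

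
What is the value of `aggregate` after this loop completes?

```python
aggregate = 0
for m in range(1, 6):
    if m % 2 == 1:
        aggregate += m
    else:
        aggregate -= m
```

Add odd, subtract even
`aggregate` takes the values: 0 → 1 → -1 → 2 → -2 → 3

Answer: 3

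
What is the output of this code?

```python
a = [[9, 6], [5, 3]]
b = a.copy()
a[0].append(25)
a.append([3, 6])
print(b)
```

Key concept: shallow copy with nested lists.
Step by step:
`a = [[9, 6], [5, 3]]` → a = [[9, 6], [5, 3]]
`b = a.copy()` → b = [[9, 6], [5, 3]]
`a[0].append(25)` → a = [[9, 6, 25], [5, 3]]; b = [[9, 6, 25], [5, 3]]
`a.append([3, 6])` → a = [[9, 6, 25], [5, 3], [3, 6]]
`print(b)` → prints [[9, 6, 25], [5, 3]]

Answer: [[9, 6, 25], [5, 3]]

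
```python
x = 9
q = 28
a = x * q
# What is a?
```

Trace:
`x = 9` → x = 9
`q = 28` → q = 28
`a = x * q` → a = 252
So a = 252

Answer: 252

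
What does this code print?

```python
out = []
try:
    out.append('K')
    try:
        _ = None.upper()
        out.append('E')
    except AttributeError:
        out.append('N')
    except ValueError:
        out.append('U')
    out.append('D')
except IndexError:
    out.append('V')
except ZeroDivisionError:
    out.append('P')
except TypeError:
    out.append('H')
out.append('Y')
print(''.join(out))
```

Execution trace: 'K' (try body) → 'N' (inner except AttributeError) → 'D' (try body, no exception) → 'Y' (after the try/except). Output: KNDY

Answer: KNDY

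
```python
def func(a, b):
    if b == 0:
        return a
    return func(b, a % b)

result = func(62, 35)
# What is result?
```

func(62, 35) -> func(35, 27) -> func(27, 8) -> func(8, 3) -> func(3, 2) -> func(2, 1) -> func(1, 0) -> 1

Answer: 1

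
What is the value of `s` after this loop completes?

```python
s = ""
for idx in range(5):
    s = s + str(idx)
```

Concatenate digits 0 to 4
`s` takes the values: "" → "0" → "01" → "012" → "0123" → "01234"

Answer: "01234"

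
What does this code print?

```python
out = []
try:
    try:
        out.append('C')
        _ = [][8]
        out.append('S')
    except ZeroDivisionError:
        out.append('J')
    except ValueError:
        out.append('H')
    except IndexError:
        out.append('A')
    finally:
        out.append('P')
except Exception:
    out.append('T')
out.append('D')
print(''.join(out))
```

Execution trace: 'C' (inner try body) → 'A' (inner except IndexError) → 'P' (inner finally) → 'D' (after the try/except). Output: CAPD

Answer: CAPD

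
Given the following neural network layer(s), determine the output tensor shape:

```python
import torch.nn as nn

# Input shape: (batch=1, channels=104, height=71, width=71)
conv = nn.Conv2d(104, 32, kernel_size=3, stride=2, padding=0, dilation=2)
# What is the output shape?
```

Input: (1, 104, 71, 71) -> Output: (1, 32, 34, 34)

Answer: (1, 32, 34, 34)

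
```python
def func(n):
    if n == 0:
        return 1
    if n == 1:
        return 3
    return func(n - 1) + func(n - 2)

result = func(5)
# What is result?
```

Build up from base cases: func(0)=1, func(1)=3, func(2)=4, func(3)=7, func(4)=11, func(5)=18

Answer: 18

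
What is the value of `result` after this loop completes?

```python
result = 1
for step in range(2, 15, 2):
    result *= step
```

Product of even numbers 2 to 14
`result` takes the values: 1 → 2 → 8 → 48 → 384 → 3840 → 46080 → 645120

Answer: 645120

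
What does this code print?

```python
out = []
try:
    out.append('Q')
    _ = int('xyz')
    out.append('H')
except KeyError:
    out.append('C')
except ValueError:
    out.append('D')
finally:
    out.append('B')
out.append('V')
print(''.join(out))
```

Execution trace: 'Q' (try body) → 'D' (except ValueError) → 'B' (finally) → 'V' (after the try/except). Output: QDBV

Answer: QDBV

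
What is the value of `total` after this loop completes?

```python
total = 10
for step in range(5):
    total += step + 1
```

Start at 10, add 1 to 5 = 25
`total` takes the values: 10 → 11 → 13 → 16 → 20 → 25

Answer: 25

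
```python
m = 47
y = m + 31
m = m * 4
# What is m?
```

Trace:
`m = 47` → m = 47
`y = m + 31` → y = 78
`m = m * 4` → m = 188
So m = 188

Answer: 188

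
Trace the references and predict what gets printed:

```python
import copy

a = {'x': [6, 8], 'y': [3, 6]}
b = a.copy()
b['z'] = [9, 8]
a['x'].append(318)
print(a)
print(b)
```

Key concept: shallow copy of dict with mutable values.
Step by step:
`a = {'x': [6, 8], 'y': [3, 6]}` → a = {'x': [6, 8], 'y': [3, 6]}
`b = a.copy()` → b = {'x': [6, 8], 'y': [3, 6]}
`b['z'] = [9, 8]` → b = {'x': [6, 8], 'y': [3, 6], 'z': [9, 8]}
`a['x'].append(318)` → a = {'x': [6, 8, 318], 'y': [3, 6]}; b = {'x': [6, 8, 318], 'y': [3, 6], 'z': [9, 8]}
`print(a)` → prints {'x': [6, 8, 318], 'y': [3, 6]}
`print(b)` → prints {'x': [6, 8, 318], 'y': [3, 6], 'z': [9, 8]}

Answer:
{'x': [6, 8, 318], 'y': [3, 6]}
{'x': [6, 8, 318], 'y': [3, 6], 'z': [9, 8]}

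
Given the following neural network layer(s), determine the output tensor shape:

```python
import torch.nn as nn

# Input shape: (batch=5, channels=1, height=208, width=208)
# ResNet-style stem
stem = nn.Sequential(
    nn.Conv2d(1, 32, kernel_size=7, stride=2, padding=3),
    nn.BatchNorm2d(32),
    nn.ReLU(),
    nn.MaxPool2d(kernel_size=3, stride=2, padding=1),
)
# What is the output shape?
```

Input: (5, 1, 208, 208) -> after Conv2d 7x7 stride=2: (5, 32, 104, 104) -> Output: (5, 32, 52, 52)

Answer: (5, 32, 52, 52)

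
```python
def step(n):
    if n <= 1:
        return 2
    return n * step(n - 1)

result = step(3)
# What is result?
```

step(3) = 3 * 2 * 2 = 12

Answer: 12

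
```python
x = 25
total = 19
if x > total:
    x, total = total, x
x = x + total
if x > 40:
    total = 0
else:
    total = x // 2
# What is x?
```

Trace:
`x = 25` → x = 25
`total = 19` → total = 19
`if x > total: ...` → x > total is True → x = 19; total = 25
`x = x + total` → x = 44
`if x > 40: ...` → x > 40 is True → total = 0
So x = 44

Answer: 44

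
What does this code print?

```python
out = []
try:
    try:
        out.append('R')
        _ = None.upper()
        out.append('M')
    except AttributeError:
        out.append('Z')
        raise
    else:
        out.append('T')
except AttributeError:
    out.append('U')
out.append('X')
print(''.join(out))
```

Execution trace: 'R' (inner try body) → 'Z' (inner except AttributeError) → 'U' (outer except AttributeError) → 'X' (after the try/except). Output: RZUX

Answer: RZUX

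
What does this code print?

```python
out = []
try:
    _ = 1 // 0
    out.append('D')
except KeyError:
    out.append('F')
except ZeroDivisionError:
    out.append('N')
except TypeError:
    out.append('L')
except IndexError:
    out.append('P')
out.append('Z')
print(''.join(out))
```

Execution trace: 'N' (except ZeroDivisionError) → 'Z' (after the try/except). Output: NZ

Answer: NZ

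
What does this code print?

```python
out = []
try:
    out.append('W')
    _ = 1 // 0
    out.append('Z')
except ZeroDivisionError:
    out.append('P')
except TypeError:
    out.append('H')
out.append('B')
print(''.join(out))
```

Execution trace: 'W' (try body) → 'P' (except ZeroDivisionError) → 'B' (after the try/except). Output: WPB

Answer: WPB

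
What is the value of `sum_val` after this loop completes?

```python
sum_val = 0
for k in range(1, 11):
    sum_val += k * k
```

Sum of squares 1² to 10² = 385
`sum_val` takes the values: 0 → 1 → 5 → 14 → 30 → 55 → 91 → 140 → 204 → 285 → 385

Answer: 385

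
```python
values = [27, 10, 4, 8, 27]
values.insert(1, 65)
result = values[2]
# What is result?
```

Trace:
`values = [27, 10, 4, 8, 27]` → values = [27, 10, 4, 8, 27]
`values.insert(1, 65)` → values = [27, 65, 10, 4, 8, 27]
`result = values[2]` → result = 10
So result = 10

Answer: 10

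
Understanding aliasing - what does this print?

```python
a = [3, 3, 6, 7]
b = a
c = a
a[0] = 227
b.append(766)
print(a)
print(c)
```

Key concept: multiple aliases.
Step by step:
`a = [3, 3, 6, 7]` → a = [3, 3, 6, 7]
`b = a` → b = [3, 3, 6, 7] (same object as a)
`c = a` → c = [3, 3, 6, 7] (same object as a, b)
`a[0] = 227` → a = [227, 3, 6, 7] (same object as b, c); b = [227, 3, 6, 7] (same object as a, c); c = [227, 3, 6, 7] (same object as a, b)
`b.append(766)` → a = [227, 3, 6, 7, 766] (same object as b, c); b = [227, 3, 6, 7, 766] (same object as a, c); c = [227, 3, 6, 7, 766] (same object as a, b)
`print(a)` → prints [227, 3, 6, 7, 766]
`print(c)` → prints [227, 3, 6, 7, 766]

Answer:
[227, 3, 6, 7, 766]
[227, 3, 6, 7, 766]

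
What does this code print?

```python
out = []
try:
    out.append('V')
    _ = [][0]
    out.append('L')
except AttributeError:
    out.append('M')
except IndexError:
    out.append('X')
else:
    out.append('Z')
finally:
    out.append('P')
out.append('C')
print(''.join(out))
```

Execution trace: 'V' (try body) → 'X' (except IndexError) → 'P' (finally) → 'C' (after the try/except). Output: VXPC

Answer: VXPC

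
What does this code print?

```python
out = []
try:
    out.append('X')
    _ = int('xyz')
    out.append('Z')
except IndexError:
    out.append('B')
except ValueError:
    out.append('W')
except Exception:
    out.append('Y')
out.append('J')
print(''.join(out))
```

Execution trace: 'X' (try body) → 'W' (except ValueError) → 'J' (after the try/except). Output: XWJ

Answer: XWJ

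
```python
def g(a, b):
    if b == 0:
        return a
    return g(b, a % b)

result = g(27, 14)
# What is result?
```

g(27, 14) -> g(14, 13) -> g(13, 1) -> g(1, 0) -> 1

Answer: 1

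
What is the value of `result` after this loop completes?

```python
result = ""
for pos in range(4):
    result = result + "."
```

Repeat '.' 4 times
`result` takes the values: "" → "." → ".." → "..." → "...."

Answer: "...."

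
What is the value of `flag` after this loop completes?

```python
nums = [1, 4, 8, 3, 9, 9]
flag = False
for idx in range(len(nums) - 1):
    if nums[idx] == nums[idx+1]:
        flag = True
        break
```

Check consecutive duplicates in [1, 4, 8, 3, 9, 9]
`flag` takes the values: False → True

Answer: True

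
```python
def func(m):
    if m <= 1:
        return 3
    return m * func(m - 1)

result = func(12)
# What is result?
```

func(12) = 12 * 11 * 10 * 9 * 8 * 7 * 6 * 5 * 4 * 3 * 2 * 3 = 1437004800

Answer: 1437004800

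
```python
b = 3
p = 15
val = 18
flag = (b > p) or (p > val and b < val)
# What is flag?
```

Trace:
`b = 3` → b = 3
`p = 15` → p = 15
`val = 18` → val = 18
`flag = (b > p) or (p > val and b < val)` → flag = False
So flag = False

Answer: False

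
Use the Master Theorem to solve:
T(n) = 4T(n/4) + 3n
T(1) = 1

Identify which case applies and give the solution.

a=4, b=4, f(n)=3n. log_4(4) = 1. Since c=1 = 1, Case 2 applies: T(n) = Θ(n^log_b(a) · log n) = O(n log n).

Answer: O(n log n) - Case 2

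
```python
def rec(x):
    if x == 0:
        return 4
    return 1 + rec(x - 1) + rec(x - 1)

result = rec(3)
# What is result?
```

rec(x) = 1 + 2·rec(x-1), rec(0)=4. Closed form: (4+1)·2^3 - 1 = 39.

Answer: 39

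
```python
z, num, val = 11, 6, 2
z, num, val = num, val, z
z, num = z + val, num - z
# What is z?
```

Trace:
`z, num, val = 11, 6, 2` → z = 11; num = 6; val = 2
`z, num, val = num, val, z` → z = 6; num = 2; val = 11
`z, num = z + val, num - z` → z = 17; num = -4
So z = 17

Answer: 17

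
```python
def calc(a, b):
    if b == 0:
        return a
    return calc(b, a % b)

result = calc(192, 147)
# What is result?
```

calc(192, 147) -> calc(147, 45) -> calc(45, 12) -> calc(12, 9) -> calc(9, 3) -> calc(3, 0) -> 3

Answer: 3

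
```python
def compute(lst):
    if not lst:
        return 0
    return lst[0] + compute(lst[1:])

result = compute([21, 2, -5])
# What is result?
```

21 + 2 + (-5) + 0 = 18

Answer: 18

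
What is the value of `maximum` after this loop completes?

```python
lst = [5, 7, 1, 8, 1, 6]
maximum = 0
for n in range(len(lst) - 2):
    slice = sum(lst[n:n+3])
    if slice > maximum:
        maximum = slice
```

Max sum of 3-element window in [5, 7, 1, 8, 1, 6]
`maximum` takes the values: 0 → 13 → 16

Answer: 16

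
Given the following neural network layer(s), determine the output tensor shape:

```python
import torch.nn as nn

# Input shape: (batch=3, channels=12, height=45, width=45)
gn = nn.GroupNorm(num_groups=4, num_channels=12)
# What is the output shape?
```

Input: (3, 12, 45, 45) -> Output: (3, 12, 45, 45)

Answer: (3, 12, 45, 45)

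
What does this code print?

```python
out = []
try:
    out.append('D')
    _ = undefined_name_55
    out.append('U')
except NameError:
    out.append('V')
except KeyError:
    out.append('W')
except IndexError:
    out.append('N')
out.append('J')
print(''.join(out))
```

Execution trace: 'D' (try body) → 'V' (except NameError) → 'J' (after the try/except). Output: DVJ

Answer: DVJ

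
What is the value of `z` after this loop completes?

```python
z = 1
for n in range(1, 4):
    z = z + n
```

Start at 1, add 1 through 3
`z` takes the values: 1 → 2 → 4 → 7

Answer: 7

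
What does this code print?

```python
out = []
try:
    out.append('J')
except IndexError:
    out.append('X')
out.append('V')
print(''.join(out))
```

Execution trace: 'J' (try body, no exception) → 'V' (after the try/except). Output: JV

Answer: JV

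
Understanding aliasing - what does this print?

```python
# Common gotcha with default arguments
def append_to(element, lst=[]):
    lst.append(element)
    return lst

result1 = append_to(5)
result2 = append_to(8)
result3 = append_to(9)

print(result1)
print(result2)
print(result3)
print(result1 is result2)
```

Key concept: mutable default argument gotcha.
Step by step:
`result1 = append_to(5)` → result1 = [5]
`result2 = append_to(8)` → result1 = [5, 8] (same object as result2); result2 = [5, 8] (same object as result1)
`result3 = append_to(9)` → result1 = [5, 8, 9] (same object as result2, result3); result2 = [5, 8, 9] (same object as result1, result3); result3 = [5, 8, 9] (same object as result1, result2)
`print(result1)` → prints [5, 8, 9]
`print(result2)` → prints [5, 8, 9]
`print(result3)` → prints [5, 8, 9]
`print(result1 is result2)` → prints True

Answer:
[5, 8, 9]
[5, 8, 9]
[5, 8, 9]
True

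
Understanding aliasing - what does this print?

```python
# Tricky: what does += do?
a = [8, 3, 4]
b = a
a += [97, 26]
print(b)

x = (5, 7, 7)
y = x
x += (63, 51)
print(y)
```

Key concept: += behavior differs for mutable vs immutable.
Step by step:
`a = [8, 3, 4]` → a = [8, 3, 4]
`b = a` → b = [8, 3, 4] (same object as a)
`a += [97, 26]` → a = [8, 3, 4, 97, 26] (same object as b); b = [8, 3, 4, 97, 26] (same object as a)
`print(b)` → prints [8, 3, 4, 97, 26]
`x = (5, 7, 7)` → x = (5, 7, 7)
`y = x` → y = (5, 7, 7)
`x += (63, 51)` → x = (5, 7, 7, 63, 51)
`print(y)` → prints (5, 7, 7)

Answer:
[8, 3, 4, 97, 26]
(5, 7, 7)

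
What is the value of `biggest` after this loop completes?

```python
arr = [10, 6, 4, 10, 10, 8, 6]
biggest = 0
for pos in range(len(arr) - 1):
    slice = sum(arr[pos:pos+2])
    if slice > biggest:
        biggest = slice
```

Max sum of 2-element window in [10, 6, 4, 10, 10, 8, 6]
`biggest` takes the values: 0 → 16 → 20

Answer: 20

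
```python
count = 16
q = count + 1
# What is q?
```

Trace:
`count = 16` → count = 16
`q = count + 1` → q = 17
So q = 17

Answer: 17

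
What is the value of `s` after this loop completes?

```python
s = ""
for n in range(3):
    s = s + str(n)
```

Concatenate digits 0 to 2
`s` takes the values: "" → "0" → "01" → "012"

Answer: "012"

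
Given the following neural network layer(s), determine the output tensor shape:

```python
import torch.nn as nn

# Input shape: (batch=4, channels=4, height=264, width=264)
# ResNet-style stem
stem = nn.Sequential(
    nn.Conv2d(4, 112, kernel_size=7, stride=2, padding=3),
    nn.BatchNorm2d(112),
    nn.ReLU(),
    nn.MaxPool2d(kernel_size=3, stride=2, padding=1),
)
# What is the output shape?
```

Input: (4, 4, 264, 264) -> after Conv2d 7x7 stride=2: (4, 112, 132, 132) -> Output: (4, 112, 66, 66)

Answer: (4, 112, 66, 66)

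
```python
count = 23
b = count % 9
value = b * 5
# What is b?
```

Trace:
`count = 23` → count = 23
`b = count % 9` → b = 5
`value = b * 5` → value = 25
So b = 5

Answer: 5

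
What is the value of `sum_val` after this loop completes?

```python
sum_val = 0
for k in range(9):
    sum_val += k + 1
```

Start at 0, add 1 to 9 = 45
`sum_val` takes the values: 0 → 1 → 3 → 6 → 10 → 15 → 21 → 28 → 36 → 45

Answer: 45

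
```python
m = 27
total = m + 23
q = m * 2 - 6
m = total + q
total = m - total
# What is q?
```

Trace:
`m = 27` → m = 27
`total = m + 23` → total = 50
`q = m * 2 - 6` → q = 48
`m = total + q` → m = 98
`total = m - total` → total = 48
So q = 48

Answer: 48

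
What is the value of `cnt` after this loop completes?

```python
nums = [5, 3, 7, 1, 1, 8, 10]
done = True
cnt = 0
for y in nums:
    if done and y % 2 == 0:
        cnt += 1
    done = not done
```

Count even values at even positions
`cnt` takes the values: 0 → 1

Answer: 1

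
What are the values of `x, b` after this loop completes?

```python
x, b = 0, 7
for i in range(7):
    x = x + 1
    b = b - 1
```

x goes 0→7, b goes 7→0
`x, b` takes the values: (0, 7) → (1, 7) → (1, 6) → (2, 6) → (2, 5) → (3, 5) → (3, 4) → (4, 4) → (4, 3) → (5, 3) → (5, 2) → (6, 2) → (6, 1) → (7, 1) → (7, 0)

Answer: 7, 0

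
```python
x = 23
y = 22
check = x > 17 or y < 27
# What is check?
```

Trace:
`x = 23` → x = 23
`y = 22` → y = 22
`check = x > 17 or y < 27` → check = True
So check = True

Answer: True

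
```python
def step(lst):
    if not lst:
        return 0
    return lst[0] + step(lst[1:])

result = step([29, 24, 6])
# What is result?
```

29 + 24 + 6 + 0 = 59

Answer: 59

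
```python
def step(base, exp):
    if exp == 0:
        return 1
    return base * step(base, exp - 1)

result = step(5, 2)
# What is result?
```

step(5, 2) = 5 * 5 = 25

Answer: 25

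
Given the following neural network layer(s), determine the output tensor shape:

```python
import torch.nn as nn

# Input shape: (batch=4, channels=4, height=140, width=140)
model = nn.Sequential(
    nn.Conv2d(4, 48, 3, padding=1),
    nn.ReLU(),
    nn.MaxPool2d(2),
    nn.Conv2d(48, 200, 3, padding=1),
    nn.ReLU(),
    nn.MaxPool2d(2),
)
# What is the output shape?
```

Input: (4, 4, 140, 140) -> after first Conv2d: (4, 48, 140, 140) -> after first MaxPool2d: (4, 48, 70, 70) -> after second Conv2d: (4, 200, 70, 70) -> Output: (4, 200, 35, 35)

Answer: (4, 200, 35, 35)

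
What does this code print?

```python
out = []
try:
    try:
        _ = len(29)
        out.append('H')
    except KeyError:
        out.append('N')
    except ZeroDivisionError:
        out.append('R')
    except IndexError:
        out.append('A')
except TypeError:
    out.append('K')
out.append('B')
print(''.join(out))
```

Execution trace: 'K' (outer except TypeError) → 'B' (after the try/except). Output: KB

Answer: KB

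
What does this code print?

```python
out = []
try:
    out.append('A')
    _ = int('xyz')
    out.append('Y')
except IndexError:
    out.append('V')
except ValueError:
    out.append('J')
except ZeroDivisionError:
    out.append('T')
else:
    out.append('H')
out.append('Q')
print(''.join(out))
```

Execution trace: 'A' (try body) → 'J' (except ValueError) → 'Q' (after the try/except). Output: AJQ

Answer: AJQ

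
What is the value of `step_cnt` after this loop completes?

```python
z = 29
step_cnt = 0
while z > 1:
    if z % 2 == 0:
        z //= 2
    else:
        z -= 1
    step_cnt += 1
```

Steps to reduce 29 to 1
`step_cnt` takes the values: 0 → 1 → 2 → 3 → 4 → 5 → 6 → 7

Answer: 7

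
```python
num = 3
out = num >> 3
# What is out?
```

Trace:
`num = 3` → num = 3
`out = num >> 3` → out = 0
So out = 0

Answer: 0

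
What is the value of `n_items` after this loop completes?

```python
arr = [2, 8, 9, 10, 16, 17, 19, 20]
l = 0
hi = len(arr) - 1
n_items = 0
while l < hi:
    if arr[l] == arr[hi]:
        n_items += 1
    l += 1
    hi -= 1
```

Count matching pairs from ends
`n_items` takes the values: 0

Answer: 0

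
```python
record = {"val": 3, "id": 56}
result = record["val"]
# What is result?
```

Trace:
`record = {"val": 3, "id": 56}` → record = {'val': 3, 'id': 56}
`result = record["val"]` → result = 3
So result = 3

Answer: 3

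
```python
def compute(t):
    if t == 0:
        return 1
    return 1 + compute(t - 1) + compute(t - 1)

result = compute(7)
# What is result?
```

compute(t) = 1 + 2·compute(t-1), compute(0)=1. Closed form: (1+1)·2^7 - 1 = 255.

Answer: 255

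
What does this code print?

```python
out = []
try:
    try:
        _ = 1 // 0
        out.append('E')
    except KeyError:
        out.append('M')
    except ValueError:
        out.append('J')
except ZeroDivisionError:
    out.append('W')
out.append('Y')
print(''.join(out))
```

Execution trace: 'W' (outer except ZeroDivisionError) → 'Y' (after the try/except). Output: WY

Answer: WY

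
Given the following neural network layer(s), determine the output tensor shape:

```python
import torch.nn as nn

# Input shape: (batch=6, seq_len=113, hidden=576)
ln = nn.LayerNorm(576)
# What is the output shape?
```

Input: (6, 113, 576) -> Output: (6, 113, 576)

Answer: (6, 113, 576)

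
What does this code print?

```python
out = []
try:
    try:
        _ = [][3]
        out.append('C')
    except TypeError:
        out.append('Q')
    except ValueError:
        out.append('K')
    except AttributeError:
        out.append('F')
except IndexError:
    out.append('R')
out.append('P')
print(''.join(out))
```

Execution trace: 'R' (outer except IndexError) → 'P' (after the try/except). Output: RP

Answer: RP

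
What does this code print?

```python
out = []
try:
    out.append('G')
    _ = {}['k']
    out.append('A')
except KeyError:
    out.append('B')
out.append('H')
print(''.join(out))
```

Execution trace: 'G' (try body) → 'B' (except KeyError) → 'H' (after the try/except). Output: GBH

Answer: GBH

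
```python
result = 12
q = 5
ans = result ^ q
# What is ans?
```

Trace:
`result = 12` → result = 12
`q = 5` → q = 5
`ans = result ^ q` → ans = 9
So ans = 9

Answer: 9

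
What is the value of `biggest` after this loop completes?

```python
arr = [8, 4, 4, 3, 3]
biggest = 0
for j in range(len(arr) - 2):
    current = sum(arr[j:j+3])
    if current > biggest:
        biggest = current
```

Max sum of 3-element window in [8, 4, 4, 3, 3]
`biggest` takes the values: 0 → 16

Answer: 16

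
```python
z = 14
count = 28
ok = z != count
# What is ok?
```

Trace:
`z = 14` → z = 14
`count = 28` → count = 28
`ok = z != count` → ok = True
So ok = True

Answer: True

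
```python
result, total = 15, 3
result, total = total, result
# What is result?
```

Trace:
`result, total = 15, 3` → result = 15; total = 3
`result, total = total, result` → result = 3; total = 15
So result = 3

Answer: 3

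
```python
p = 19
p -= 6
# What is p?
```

Trace:
`p = 19` → p = 19
`p -= 6` → p = 13
So p = 13

Answer: 13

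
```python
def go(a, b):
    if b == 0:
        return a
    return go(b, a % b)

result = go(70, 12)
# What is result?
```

go(70, 12) -> go(12, 10) -> go(10, 2) -> go(2, 0) -> 2

Answer: 2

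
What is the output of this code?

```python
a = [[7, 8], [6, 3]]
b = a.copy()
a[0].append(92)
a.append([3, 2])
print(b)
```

Key concept: shallow copy with nested lists.
Step by step:
`a = [[7, 8], [6, 3]]` → a = [[7, 8], [6, 3]]
`b = a.copy()` → b = [[7, 8], [6, 3]]
`a[0].append(92)` → a = [[7, 8, 92], [6, 3]]; b = [[7, 8, 92], [6, 3]]
`a.append([3, 2])` → a = [[7, 8, 92], [6, 3], [3, 2]]
`print(b)` → prints [[7, 8, 92], [6, 3]]

Answer: [[7, 8, 92], [6, 3]]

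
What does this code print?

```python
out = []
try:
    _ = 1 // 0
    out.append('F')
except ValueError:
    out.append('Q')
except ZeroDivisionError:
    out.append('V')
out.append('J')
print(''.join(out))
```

Execution trace: 'V' (except ZeroDivisionError) → 'J' (after the try/except). Output: VJ

Answer: VJ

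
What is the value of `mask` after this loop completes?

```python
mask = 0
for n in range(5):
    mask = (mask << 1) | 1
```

Build 5 consecutive 1-bits: 0b11111
`mask` takes the values: 0 → 1 → 3 → 7 → 15 → 31

Answer: 31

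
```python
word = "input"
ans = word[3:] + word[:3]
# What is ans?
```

Trace:
`word = "input"` → word = 'input'
`ans = word[3:] + word[:3]` → ans = 'utinp'
So ans = 'utinp'

Answer: 'utinp'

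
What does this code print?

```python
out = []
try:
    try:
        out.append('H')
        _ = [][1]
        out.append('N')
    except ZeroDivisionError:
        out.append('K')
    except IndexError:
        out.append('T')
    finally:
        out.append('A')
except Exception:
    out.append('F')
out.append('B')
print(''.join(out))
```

Execution trace: 'H' (inner try body) → 'T' (inner except IndexError) → 'A' (inner finally) → 'B' (after the try/except). Output: HTAB

Answer: HTAB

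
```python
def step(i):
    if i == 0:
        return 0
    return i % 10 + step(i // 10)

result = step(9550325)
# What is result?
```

Sum of digits of 9550325: 5 + 2 + 3 + 0 + 5 + 5 + 9 = 29

Answer: 29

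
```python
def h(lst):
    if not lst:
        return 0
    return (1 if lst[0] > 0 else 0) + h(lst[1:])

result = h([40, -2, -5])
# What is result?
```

Count of positive elements in [40, -2, -5] = 1

Answer: 1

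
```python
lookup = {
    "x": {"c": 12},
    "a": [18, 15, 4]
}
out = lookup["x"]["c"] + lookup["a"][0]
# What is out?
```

Trace:
`lookup = { ...` → lookup = {'x': {'c': 12}, 'a': [18, 15, 4]}
`out = lookup["x"]["c"] + lookup["a"][0]` → out = 30
So out = 30

Answer: 30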